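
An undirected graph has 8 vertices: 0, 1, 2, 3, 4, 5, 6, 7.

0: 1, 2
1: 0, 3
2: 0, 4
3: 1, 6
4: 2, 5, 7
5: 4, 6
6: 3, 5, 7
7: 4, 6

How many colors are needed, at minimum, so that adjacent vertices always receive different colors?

3

The cycle 3-1-0-2-4-7-6-3 has odd length 7, so it cannot be 2-colored; at least 3 colors are needed.
3 colors suffice: 0=a, 1=b, 2=b, 3=c, 4=a, 5=b, 6=a, 7=b. No two adjacent vertices share a color.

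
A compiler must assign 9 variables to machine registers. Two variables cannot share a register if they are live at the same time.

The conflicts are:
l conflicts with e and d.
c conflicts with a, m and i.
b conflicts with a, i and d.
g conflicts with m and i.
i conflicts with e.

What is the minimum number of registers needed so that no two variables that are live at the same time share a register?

3

The cycle i-e-l-d-b-i has odd length 5, so it cannot be 2-colored; at least 3 registers are needed.
3 registers suffice: register 1 → {l, a, m, i}; register 2 → {c, b, g, e}; register 3 → {d}. Each listed conflict is separated.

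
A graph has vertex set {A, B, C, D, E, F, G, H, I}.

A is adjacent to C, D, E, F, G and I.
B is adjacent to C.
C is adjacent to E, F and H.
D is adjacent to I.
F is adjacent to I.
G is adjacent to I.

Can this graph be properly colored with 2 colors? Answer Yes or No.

A, C, E form a triangle, so at least 3 colors are needed.
So 2 colors are not enough.

No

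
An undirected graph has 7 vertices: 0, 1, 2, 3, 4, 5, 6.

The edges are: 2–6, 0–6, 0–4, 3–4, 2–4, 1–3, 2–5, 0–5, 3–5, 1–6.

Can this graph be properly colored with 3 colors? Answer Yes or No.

The chromatic number is 3. The cycle 2-6-1-3-5-2 has odd length 5, so it cannot be 2-colored; at least 3 colors are needed.
One proper 3-coloring: 0=b, 1=b, 2=b, 3=a, 4=c, 5=c, 6=a.
That is already a proper 3-coloring.

Yes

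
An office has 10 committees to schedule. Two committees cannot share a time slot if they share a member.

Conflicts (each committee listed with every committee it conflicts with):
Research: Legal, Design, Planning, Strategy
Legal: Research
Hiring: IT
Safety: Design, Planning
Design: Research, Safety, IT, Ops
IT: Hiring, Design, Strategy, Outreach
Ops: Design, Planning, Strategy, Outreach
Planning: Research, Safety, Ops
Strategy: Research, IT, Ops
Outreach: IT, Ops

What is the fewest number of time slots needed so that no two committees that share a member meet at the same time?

2

Safety and Planning conflict, so at least 2 time slots are needed.
A valid assignment using 2 time slots: Research=1, Legal=2, Hiring=2, Safety=1, Design=2, IT=1, Ops=1, Planning=2, Strategy=2, Outreach=2. Each listed conflict is separated.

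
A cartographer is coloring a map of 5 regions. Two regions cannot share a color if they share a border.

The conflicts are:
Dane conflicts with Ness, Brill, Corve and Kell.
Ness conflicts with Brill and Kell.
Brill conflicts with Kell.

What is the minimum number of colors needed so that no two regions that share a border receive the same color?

Dane, Ness, Brill, Kell all conflict with each other, so at least 4 colors are needed.
4 colors suffice: color 1 → {Dane}; color 2 → {Ness, Corve}; color 3 → {Kell}; color 4 → {Brill}. No two conflicting regions share a color.

4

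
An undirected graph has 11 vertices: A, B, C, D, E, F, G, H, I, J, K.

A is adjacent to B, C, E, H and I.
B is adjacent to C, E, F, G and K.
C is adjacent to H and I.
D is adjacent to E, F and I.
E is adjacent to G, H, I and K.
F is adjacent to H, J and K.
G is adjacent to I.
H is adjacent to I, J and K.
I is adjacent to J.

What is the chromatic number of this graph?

A, C, H, I are mutually adjacent (a clique of size 4), so at least 4 colors are needed.
4 colors suffice: color 1 → {C, E, F}; color 2 → {B, D, H}; color 3 → {I, K}; color 4 → {A, G, J}. No two adjacent vertices share a color.

4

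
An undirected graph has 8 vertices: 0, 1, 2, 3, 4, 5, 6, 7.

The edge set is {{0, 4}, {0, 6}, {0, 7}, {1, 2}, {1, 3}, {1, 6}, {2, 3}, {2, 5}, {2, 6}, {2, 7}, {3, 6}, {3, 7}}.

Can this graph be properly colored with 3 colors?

1, 2, 3, 6 are mutually adjacent (a clique of size 4), so at least 4 colors are needed.
So 3 colors are not enough.

No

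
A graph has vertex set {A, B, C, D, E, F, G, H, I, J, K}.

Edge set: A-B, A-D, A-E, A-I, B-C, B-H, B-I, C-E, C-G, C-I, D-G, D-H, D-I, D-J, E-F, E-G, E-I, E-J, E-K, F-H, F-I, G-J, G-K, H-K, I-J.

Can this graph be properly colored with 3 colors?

The chromatic number is 3. A, D, I are mutually adjacent, so at least 3 colors are needed.
3 colors suffice: A=3, B=2, C=3, D=2, E=2, F=3, G=1, H=1, I=1, J=3, K=3.
That is already a proper 3-coloring.

Yes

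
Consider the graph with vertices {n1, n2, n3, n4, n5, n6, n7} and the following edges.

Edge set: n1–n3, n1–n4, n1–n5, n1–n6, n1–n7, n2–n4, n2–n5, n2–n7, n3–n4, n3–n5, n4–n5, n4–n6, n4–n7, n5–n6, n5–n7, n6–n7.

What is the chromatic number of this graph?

n1, n4, n5, n6, n7 form a clique, so at least 5 colors are needed.
One proper 5-coloring: n1=3, n2=3, n3=4, n4=2, n5=1, n6=5, n7=4. Each edge has distinct colors on its endpoints.

5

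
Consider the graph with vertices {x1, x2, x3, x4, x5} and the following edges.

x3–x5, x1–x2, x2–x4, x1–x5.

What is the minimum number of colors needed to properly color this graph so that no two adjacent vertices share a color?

x1 and x5 are adjacent, so at least 2 colors are needed.
2 colors suffice: color 1 → {x2, x5}; color 2 → {x1, x3, x4}. Each edge has distinct colors on its endpoints.

2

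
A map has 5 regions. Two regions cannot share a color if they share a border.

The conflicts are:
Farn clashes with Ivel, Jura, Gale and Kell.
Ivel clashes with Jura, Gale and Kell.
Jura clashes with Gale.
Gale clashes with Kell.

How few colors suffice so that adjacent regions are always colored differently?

4

Farn, Ivel, Jura, Gale are mutually in conflict, so at least 4 colors are needed.
4 colors suffice: color 1 → {Ivel}; color 2 → {Farn}; color 3 → {Gale}; color 4 → {Jura, Kell}. No two conflicting regions share a color.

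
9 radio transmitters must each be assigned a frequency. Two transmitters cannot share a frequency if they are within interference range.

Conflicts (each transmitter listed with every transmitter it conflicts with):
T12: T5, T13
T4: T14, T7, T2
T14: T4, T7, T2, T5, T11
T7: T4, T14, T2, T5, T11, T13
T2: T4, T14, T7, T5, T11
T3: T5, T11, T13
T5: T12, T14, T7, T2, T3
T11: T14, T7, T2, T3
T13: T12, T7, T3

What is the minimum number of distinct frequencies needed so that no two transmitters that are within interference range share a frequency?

4

T4, T14, T7, T2 pairwise conflict, so at least 4 frequencies are needed.
Using 4 frequencies: T12=1, T4=3, T14=4, T7=1, T2=2, T3=1, T5=3, T11=3, T13=2. No two conflicting transmitters share a frequency.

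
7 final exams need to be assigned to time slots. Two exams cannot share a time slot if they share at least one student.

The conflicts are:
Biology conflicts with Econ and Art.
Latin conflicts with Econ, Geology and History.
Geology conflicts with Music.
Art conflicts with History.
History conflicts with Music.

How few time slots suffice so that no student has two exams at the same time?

The cycle Biology-Econ-Latin-History-Art-Biology has odd length 5, so it cannot be 2-colored; at least 3 time slots are needed.
Using 3 time slots: Biology=1, Latin=1, Econ=2, Geology=2, Art=3, History=2, Music=1. Every pair that conflicts lands in different time slots.

3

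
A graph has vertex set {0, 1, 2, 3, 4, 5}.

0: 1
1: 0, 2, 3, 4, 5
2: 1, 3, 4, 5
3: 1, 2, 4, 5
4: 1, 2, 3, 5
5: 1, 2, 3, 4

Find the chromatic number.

5

1, 2, 3, 4, 5 are mutually adjacent (a clique of size 5), so at least 5 colors are needed.
5 colors suffice: color a → {1}; color b → {0, 4}; color c → {2}; color d → {5}; color e → {3}. Each edge has distinct colors on its endpoints.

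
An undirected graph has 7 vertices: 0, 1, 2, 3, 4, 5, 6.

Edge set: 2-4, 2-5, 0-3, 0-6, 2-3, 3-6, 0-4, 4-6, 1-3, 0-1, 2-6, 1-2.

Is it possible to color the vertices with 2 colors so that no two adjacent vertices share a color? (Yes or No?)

No

1, 2, 3 are mutually adjacent, so at least 3 colors are needed.
So 2 colors are not enough.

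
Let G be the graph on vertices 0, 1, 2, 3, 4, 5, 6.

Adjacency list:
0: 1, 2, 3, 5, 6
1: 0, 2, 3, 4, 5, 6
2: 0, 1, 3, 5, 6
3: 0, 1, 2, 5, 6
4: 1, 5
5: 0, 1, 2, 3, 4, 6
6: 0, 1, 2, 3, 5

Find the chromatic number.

6

0, 1, 2, 3, 5, 6 are pairwise adjacent (a clique of size 6), so at least 6 colors are needed.
6 colors suffice: 0=green, 1=red, 2=yellow, 3=purple, 4=green, 5=blue, 6=orange. Every edge joins two different colors.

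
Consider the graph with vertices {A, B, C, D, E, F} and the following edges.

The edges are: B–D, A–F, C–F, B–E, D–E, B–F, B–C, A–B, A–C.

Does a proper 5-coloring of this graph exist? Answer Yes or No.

The chromatic number is 4. A, B, C, F are pairwise adjacent (a clique of size 4), so at least 4 colors are needed.
A valid assignment using 4 colors: A=2, B=1, C=3, D=2, E=3, F=4.
Since 5 ≥ 4, a proper 5-coloring certainly exists.

Yes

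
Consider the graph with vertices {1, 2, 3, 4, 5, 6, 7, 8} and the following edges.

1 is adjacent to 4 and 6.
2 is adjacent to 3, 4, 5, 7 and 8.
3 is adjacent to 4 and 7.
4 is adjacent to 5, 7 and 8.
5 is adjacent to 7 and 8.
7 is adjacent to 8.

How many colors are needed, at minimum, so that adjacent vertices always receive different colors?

5

2, 4, 5, 7, 8 are pairwise adjacent (a clique of size 5), so at least 5 colors are needed.
A valid assignment using 5 colors: 1=blue, 2=blue, 3=yellow, 4=red, 5=purple, 6=red, 7=green, 8=yellow. Each edge has distinct colors on its endpoints.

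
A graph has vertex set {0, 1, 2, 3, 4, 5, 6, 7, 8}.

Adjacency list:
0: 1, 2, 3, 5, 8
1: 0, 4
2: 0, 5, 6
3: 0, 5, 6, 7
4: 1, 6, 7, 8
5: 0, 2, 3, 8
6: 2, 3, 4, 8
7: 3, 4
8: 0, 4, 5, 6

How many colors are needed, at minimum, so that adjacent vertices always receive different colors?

3

0, 3, 5 form a triangle, so at least 3 colors are needed.
A valid assignment using 3 colors: 0=red, 1=blue, 2=blue, 3=blue, 4=green, 5=green, 6=red, 7=red, 8=blue. Every edge joins two different colors.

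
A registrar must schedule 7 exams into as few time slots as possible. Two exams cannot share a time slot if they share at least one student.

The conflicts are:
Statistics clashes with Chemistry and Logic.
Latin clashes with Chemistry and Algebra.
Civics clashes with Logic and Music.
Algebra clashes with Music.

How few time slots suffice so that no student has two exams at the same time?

3

The cycle Logic-Statistics-Chemistry-Latin-Algebra-Music-Civics-Logic has odd length 7, so it cannot be 2-colored; at least 3 time slots are needed.
3 time slots suffice: time slot 1 → {Statistics, Latin, Civics}; time slot 2 → {Chemistry, Logic, Music}; time slot 3 → {Algebra}. No two conflicting exams share a time slot.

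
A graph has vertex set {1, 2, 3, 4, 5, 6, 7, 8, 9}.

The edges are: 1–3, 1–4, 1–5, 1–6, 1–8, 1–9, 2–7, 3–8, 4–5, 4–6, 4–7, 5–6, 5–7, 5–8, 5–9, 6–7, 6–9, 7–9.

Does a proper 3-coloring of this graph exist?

1, 4, 5, 6 are pairwise adjacent (a clique of size 4), so at least 4 colors are needed.
So 3 colors are not enough.

No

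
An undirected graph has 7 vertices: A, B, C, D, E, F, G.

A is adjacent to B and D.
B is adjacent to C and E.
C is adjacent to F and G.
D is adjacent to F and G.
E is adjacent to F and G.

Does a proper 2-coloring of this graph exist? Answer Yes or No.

No

The cycle D-A-B-C-G-D has odd length 5, so it cannot be 2-colored; at least 3 colors are needed.
So 2 colors are not enough.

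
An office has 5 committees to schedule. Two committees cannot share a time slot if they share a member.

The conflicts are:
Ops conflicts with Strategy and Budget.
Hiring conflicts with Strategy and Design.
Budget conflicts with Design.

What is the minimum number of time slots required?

3

The cycle Design-Hiring-Strategy-Ops-Budget-Design has odd length 5, so it cannot be 2-colored; at least 3 time slots are needed.
A valid assignment using 3 time slots: Ops=2, Hiring=2, Strategy=1, Budget=1, Design=3. Each listed conflict is separated.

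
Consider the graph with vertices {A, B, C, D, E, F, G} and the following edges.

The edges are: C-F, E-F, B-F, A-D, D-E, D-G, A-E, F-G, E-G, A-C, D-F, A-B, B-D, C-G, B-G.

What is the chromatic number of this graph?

4

B, D, F, G are pairwise adjacent (a clique of size 4), so at least 4 colors are needed.
4 colors suffice: color 1 → {C, D}; color 2 → {A, F}; color 3 → {G}; color 4 → {B, E}. No two adjacent vertices share a color.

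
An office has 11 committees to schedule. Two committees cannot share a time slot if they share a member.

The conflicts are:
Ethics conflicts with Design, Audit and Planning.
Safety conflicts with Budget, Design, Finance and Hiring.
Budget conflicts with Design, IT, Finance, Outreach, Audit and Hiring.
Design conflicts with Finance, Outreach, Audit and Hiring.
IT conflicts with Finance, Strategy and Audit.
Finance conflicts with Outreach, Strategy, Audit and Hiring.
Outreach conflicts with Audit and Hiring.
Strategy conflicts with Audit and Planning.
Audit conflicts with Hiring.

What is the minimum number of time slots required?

6

Budget, Design, Finance, Outreach, Audit, Hiring pairwise conflict, so at least 6 time slots are needed.
A valid assignment using 6 time slots: Ethics=2, Safety=1, Budget=4, Design=3, IT=3, Finance=2, Outreach=6, Strategy=4, Audit=1, Hiring=5, Planning=1. Every pair that conflicts lands in different time slots.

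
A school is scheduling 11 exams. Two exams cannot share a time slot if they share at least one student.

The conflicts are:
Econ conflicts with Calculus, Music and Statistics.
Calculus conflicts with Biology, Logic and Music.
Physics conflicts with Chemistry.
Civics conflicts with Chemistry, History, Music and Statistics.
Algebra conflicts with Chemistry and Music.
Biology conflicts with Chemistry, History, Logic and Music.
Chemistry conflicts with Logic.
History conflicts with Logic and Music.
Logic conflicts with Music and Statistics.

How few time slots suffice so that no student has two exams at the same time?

4

Calculus, Biology, Logic, Music are mutually in conflict, so at least 4 time slots are needed.
4 time slots suffice: time slot 1 → {Chemistry, Music, Statistics}; time slot 2 → {Econ, Physics, Civics, Algebra, Logic}; time slot 3 → {Biology}; time slot 4 → {Calculus, History}. No two conflicting exams share a time slot.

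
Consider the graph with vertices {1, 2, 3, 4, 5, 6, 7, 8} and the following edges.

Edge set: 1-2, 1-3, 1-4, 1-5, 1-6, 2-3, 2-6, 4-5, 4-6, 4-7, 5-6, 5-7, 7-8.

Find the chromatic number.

4

1, 4, 5, 6 are mutually adjacent (a clique of size 4), so at least 4 colors are needed.
4 colors suffice: color red → {1, 7}; color blue → {3, 6, 8}; color green → {2, 5}; color yellow → {4}. No two adjacent vertices share a color.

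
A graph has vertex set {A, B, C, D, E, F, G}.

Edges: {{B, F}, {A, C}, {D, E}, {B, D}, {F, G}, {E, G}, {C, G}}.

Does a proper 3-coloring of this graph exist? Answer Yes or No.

The chromatic number is 3. The cycle D-E-G-F-B-D has odd length 5, so it cannot be 2-colored; at least 3 colors are needed.
A valid assignment using 3 colors: A=1, B=1, C=2, D=3, E=2, F=2, G=1.
That is already a proper 3-coloring.

Yes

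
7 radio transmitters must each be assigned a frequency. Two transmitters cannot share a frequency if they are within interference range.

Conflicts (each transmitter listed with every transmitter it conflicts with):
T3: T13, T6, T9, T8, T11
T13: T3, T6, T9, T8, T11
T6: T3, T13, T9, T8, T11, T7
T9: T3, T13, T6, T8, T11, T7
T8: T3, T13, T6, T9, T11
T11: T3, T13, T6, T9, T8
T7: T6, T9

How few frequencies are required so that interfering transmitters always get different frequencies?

T3, T13, T6, T9, T8, T11 all conflict with each other, so at least 6 frequencies are needed.
Using 6 frequencies: T3=6, T13=4, T6=2, T9=1, T8=3, T11=5, T7=3. No two conflicting transmitters share a frequency.

6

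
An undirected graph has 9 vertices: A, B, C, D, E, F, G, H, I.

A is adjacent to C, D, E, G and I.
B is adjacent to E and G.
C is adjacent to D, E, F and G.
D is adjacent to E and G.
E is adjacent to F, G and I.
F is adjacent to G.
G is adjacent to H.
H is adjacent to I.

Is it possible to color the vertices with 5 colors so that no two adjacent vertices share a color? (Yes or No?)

Yes

The chromatic number is 5. A, C, D, E, G are mutually adjacent (a clique of size 5), so at least 5 colors are needed.
5 colors suffice: color 1 → {G, I}; color 2 → {E, H}; color 3 → {A, B, F}; color 4 → {C}; color 5 → {D}.
That is already a proper 5-coloring.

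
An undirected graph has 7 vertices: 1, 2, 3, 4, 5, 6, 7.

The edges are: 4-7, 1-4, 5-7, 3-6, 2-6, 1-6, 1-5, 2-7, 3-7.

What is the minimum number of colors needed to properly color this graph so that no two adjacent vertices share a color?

3

The cycle 1-6-2-7-5-1 has odd length 5, so it cannot be 2-colored; at least 3 colors are needed.
3 colors suffice: color red → {6, 7}; color blue → {1, 2, 3}; color green → {4, 5}. Each edge has distinct colors on its endpoints.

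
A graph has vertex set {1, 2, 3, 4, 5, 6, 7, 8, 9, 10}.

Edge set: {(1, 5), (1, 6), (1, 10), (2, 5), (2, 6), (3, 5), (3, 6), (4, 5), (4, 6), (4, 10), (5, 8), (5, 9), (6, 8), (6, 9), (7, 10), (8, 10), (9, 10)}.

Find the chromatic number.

4 and 10 are adjacent, so at least 2 colors are needed.
One proper 2-coloring: 1=blue, 2=blue, 3=blue, 4=blue, 5=red, 6=red, 7=blue, 8=blue, 9=blue, 10=red. No two adjacent vertices share a color.

2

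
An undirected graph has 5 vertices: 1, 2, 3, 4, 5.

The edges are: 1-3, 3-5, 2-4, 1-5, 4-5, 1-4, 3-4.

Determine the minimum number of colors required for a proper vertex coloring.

4

1, 3, 4, 5 are mutually adjacent (a clique of size 4), so at least 4 colors are needed.
4 colors suffice: color red → {4}; color blue → {1, 2}; color green → {3}; color yellow → {5}. No two adjacent vertices share a color.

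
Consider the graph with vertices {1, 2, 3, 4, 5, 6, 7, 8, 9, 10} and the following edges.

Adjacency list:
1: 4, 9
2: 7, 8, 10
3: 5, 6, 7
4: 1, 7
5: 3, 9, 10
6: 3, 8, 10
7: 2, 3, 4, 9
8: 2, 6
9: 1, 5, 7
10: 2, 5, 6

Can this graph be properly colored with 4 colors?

The chromatic number is 3. The cycle 6-10-2-7-3-6 has odd length 5, so it cannot be 2-colored; at least 3 colors are needed.
3 colors suffice: color red → {1, 7, 8, 10}; color blue → {2, 4, 5, 6}; color green → {3, 9}.
Since 4 ≥ 3, a proper 4-coloring certainly exists.

Yes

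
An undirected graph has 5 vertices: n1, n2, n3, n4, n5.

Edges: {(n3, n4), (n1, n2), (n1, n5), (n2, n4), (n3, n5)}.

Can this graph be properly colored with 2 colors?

The cycle n5-n1-n2-n4-n3-n5 has odd length 5, so it cannot be 2-colored; at least 3 colors are needed.
So 2 colors are not enough.

No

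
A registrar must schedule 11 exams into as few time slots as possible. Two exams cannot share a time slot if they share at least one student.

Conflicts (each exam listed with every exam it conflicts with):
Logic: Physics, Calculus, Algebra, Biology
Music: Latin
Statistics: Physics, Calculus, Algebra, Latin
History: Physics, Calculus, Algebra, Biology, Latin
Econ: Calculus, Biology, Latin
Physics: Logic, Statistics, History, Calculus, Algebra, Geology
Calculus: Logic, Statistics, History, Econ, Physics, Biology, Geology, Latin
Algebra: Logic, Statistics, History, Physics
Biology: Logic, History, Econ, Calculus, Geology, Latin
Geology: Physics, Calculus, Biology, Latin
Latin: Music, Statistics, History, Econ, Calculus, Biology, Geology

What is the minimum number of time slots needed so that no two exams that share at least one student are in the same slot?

Econ, Calculus, Biology, Latin pairwise conflict, so at least 4 time slots are needed.
Using 4 time slots: Logic=4, Music=1, Statistics=3, History=4, Econ=4, Physics=2, Calculus=1, Algebra=1, Biology=3, Geology=4, Latin=2. Every pair that conflicts lands in different time slots.

4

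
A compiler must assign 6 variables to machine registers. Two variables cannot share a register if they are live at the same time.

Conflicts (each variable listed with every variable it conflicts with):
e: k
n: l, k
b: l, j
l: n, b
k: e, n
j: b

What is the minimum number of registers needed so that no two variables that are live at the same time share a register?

2

b and j conflict, so at least 2 registers are needed.
2 registers suffice: register 1 → {e, n, b}; register 2 → {l, k, j}. Each listed conflict is separated.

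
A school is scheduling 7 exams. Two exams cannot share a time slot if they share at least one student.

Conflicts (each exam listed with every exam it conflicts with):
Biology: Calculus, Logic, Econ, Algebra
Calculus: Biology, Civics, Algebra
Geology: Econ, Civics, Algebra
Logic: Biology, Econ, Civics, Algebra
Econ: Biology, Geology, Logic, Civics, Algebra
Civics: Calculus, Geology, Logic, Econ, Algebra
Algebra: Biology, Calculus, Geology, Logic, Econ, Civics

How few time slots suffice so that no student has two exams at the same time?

4

Geology, Econ, Civics, Algebra are mutually in conflict, so at least 4 time slots are needed.
4 time slots suffice: time slot 1 → {Algebra}; time slot 2 → {Biology, Civics}; time slot 3 → {Calculus, Econ}; time slot 4 → {Geology, Logic}. Each listed conflict is separated.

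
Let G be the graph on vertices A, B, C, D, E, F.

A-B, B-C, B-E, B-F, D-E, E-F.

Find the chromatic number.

B, E, F are mutually adjacent, so at least 3 colors are needed.
3 colors suffice: color 1 → {B, D}; color 2 → {A, C, E}; color 3 → {F}. No two adjacent vertices share a color.

3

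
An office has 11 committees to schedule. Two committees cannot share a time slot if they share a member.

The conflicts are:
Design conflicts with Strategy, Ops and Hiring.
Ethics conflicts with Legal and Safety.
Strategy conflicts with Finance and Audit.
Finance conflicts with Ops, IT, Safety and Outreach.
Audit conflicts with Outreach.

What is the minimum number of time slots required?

Finance and Ops conflict, so at least 2 time slots are needed.
Using 2 time slots: Design=1, Ethics=1, Strategy=2, Finance=1, Ops=2, IT=2, Audit=1, Legal=2, Hiring=2, Safety=2, Outreach=2. No two conflicting committees share a time slot.

2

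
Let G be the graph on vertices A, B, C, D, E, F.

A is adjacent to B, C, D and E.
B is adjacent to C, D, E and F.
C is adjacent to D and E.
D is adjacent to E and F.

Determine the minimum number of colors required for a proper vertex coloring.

A, B, C, D, E are pairwise adjacent (a clique of size 5), so at least 5 colors are needed.
5 colors suffice: A=3, B=2, C=4, D=1, E=5, F=3. No two adjacent vertices share a color.

5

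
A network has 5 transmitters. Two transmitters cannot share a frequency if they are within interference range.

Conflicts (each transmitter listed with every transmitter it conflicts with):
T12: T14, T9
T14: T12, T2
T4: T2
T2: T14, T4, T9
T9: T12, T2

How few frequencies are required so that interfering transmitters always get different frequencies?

2

T12 and T14 conflict, so at least 2 frequencies are needed.
2 frequencies suffice: frequency 1 → {T12, T2}; frequency 2 → {T14, T4, T9}. Every pair that conflicts lands in different frequencies.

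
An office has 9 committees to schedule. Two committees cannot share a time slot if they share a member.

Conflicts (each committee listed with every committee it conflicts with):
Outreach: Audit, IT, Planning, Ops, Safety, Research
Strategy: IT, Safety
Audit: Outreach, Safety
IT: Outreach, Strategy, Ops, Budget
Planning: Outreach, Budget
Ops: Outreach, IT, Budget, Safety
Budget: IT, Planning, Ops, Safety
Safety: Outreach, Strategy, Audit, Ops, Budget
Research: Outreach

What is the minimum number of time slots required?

IT, Ops, Budget all conflict with each other, so at least 3 time slots are needed.
3 time slots suffice: time slot 1 → {Outreach, Strategy, Budget}; time slot 2 → {IT, Planning, Safety, Research}; time slot 3 → {Audit, Ops}. Each listed conflict is separated.

3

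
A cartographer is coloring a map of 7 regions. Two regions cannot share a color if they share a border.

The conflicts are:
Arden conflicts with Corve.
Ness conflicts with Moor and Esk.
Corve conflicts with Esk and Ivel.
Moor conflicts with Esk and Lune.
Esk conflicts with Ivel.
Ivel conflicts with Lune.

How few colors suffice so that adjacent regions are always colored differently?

Ness, Moor, Esk are mutually in conflict, so at least 3 colors are needed.
One proper 3-coloring: Arden=1, Ness=3, Corve=3, Moor=2, Esk=1, Ivel=2, Lune=1. No two conflicting regions share a color.

3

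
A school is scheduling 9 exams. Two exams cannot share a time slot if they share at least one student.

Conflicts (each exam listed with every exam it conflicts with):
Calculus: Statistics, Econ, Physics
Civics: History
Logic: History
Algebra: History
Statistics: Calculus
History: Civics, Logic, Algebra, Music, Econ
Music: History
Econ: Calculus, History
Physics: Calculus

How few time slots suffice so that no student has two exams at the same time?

History and Music conflict, so at least 2 time slots are needed.
2 time slots suffice: time slot 1 → {Calculus, History}; time slot 2 → {Civics, Logic, Algebra, Statistics, Music, Econ, Physics}. No two conflicting exams share a time slot.

2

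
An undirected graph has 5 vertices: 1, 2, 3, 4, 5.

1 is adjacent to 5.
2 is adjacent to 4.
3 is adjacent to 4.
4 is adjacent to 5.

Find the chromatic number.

2

4 and 5 are adjacent, so at least 2 colors are needed.
A valid assignment using 2 colors: 1=red, 2=blue, 3=blue, 4=red, 5=blue. Every edge joins two different colors.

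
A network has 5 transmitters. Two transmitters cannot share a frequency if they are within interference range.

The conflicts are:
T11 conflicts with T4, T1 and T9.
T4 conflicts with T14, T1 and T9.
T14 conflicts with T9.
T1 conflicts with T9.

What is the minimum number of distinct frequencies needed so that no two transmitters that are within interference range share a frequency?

4

T11, T4, T1, T9 are mutually in conflict, so at least 4 frequencies are needed.
4 frequencies suffice: T11=3, T4=1, T14=3, T1=4, T9=2. No two conflicting transmitters share a frequency.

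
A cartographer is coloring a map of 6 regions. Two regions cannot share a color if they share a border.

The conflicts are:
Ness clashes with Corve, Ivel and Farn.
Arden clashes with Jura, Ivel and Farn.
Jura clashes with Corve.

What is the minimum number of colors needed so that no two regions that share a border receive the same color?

The cycle Arden-Farn-Ness-Corve-Jura-Arden has odd length 5, so it cannot be 2-colored; at least 3 colors are needed.
3 colors suffice: color 1 → {Ness, Arden}; color 2 → {Jura, Ivel, Farn}; color 3 → {Corve}. No two conflicting regions share a color.

3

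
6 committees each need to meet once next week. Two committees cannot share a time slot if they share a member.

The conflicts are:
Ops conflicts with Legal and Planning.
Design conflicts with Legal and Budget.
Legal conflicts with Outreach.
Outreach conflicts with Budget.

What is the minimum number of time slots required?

2

Legal and Outreach conflict, so at least 2 time slots are needed.
2 time slots suffice: Ops=2, Design=2, Legal=1, Outreach=2, Planning=1, Budget=1. No two conflicting committees share a time slot.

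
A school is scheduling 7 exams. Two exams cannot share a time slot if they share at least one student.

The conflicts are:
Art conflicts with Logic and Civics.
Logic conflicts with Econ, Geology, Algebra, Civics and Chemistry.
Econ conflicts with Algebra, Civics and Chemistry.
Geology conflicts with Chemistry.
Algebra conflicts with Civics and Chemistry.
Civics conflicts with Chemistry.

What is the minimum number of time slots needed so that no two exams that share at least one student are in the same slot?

5

Logic, Econ, Algebra, Civics, Chemistry are mutually in conflict, so at least 5 time slots are needed.
Using 5 time slots: Art=3, Logic=1, Econ=4, Geology=2, Algebra=5, Civics=2, Chemistry=3. Each listed conflict is separated.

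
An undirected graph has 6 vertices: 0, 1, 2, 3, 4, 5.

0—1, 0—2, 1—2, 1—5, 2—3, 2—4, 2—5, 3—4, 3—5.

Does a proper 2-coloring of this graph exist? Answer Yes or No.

No

2, 3, 4 are mutually adjacent, so at least 3 colors are needed.
So 2 colors are not enough.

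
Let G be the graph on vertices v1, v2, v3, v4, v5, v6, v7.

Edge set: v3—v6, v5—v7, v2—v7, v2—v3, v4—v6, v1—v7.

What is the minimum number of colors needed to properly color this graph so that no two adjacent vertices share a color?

2

v2 and v3 are adjacent, so at least 2 colors are needed.
2 colors suffice: color 1 → {v3, v4, v7}; color 2 → {v1, v2, v5, v6}. Every edge joins two different colors.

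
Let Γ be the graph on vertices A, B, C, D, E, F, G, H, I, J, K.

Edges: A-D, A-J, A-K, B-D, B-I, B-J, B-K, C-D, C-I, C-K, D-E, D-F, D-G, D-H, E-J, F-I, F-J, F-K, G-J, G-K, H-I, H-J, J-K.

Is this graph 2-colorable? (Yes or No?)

A, J, K are mutually adjacent, so at least 3 colors are needed.
So 2 colors are not enough.

No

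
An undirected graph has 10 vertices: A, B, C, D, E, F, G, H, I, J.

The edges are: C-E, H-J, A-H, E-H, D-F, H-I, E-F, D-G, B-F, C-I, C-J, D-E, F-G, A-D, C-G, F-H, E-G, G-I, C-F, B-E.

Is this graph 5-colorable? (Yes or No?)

Yes

The chromatic number is 4. C, E, F, G are pairwise adjacent (a clique of size 4), so at least 4 colors are needed.
4 colors suffice: color red → {A, E, I, J}; color blue → {F}; color green → {B, C, D, H}; color yellow → {G}.
Since 5 ≥ 4, a proper 5-coloring certainly exists.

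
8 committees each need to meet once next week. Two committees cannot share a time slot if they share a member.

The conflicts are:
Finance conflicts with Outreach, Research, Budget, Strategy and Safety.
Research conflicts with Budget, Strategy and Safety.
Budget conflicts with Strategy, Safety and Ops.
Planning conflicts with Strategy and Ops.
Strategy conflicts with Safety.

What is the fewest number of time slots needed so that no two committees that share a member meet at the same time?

5

Finance, Research, Budget, Strategy, Safety are mutually in conflict, so at least 5 time slots are needed.
5 time slots suffice: time slot 1 → {Finance, Ops}; time slot 2 → {Outreach, Strategy}; time slot 3 → {Budget, Planning}; time slot 4 → {Safety}; time slot 5 → {Research}. Every pair that conflicts lands in different time slots.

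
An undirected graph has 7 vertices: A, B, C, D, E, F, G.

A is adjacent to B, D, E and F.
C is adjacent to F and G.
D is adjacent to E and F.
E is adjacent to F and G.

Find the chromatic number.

4

A, D, E, F are pairwise adjacent (a clique of size 4), so at least 4 colors are needed.
A valid assignment using 4 colors: A=3, B=1, C=2, D=4, E=2, F=1, G=1. No two adjacent vertices share a color.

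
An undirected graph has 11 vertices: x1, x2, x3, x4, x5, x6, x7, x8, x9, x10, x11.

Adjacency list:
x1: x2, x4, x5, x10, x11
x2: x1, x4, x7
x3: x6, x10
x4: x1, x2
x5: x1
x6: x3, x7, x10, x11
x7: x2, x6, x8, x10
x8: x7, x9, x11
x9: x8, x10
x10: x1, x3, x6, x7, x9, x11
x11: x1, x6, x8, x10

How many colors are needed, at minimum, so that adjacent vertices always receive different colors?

x6, x10, x11 are pairwise adjacent, so at least 3 colors are needed.
3 colors suffice: color 1 → {x2, x5, x8, x10}; color 2 → {x1, x6, x9}; color 3 → {x3, x4, x7, x11}. Every edge joins two different colors.

3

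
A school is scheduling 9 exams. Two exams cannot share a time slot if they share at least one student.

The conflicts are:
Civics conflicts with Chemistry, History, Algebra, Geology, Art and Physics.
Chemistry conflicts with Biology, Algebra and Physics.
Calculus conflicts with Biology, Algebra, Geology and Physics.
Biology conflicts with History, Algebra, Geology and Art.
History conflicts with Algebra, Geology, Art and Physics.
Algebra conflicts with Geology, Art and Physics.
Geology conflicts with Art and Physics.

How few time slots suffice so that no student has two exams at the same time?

5

Civics, History, Algebra, Geology, Art are mutually in conflict, so at least 5 time slots are needed.
5 time slots suffice: time slot 1 → {Algebra}; time slot 2 → {Chemistry, Geology}; time slot 3 → {Calculus, History}; time slot 4 → {Civics, Biology}; time slot 5 → {Art, Physics}. No two conflicting exams share a time slot.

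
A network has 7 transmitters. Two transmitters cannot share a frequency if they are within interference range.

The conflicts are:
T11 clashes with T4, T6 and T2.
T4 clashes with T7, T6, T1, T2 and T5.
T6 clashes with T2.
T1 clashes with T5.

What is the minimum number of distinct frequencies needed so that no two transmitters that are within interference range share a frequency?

4

T11, T4, T6, T2 are mutually in conflict, so at least 4 frequencies are needed.
4 frequencies suffice: frequency 1 → {T4}; frequency 2 → {T11, T7, T5}; frequency 3 → {T6, T1}; frequency 4 → {T2}. Each listed conflict is separated.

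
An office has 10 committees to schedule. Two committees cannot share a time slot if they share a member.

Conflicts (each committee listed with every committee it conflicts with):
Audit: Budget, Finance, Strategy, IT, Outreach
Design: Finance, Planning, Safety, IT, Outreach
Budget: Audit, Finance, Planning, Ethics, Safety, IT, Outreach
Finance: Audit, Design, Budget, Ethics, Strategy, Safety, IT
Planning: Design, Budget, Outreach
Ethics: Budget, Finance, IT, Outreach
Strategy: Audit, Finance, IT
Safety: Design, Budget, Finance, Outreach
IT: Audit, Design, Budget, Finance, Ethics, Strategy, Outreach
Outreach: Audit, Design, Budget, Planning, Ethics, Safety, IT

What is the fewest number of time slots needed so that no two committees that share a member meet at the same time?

4

Budget, Finance, Ethics, IT all conflict with each other, so at least 4 time slots are needed.
4 time slots suffice: time slot 1 → {Finance, Outreach}; time slot 2 → {Planning, Safety, IT}; time slot 3 → {Design, Budget, Strategy}; time slot 4 → {Audit, Ethics}. Every pair that conflicts lands in different time slots.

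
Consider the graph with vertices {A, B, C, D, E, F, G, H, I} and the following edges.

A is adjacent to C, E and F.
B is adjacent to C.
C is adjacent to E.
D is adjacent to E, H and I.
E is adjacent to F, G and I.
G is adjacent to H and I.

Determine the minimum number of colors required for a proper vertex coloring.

3

D, E, I are pairwise adjacent, so at least 3 colors are needed.
A valid assignment using 3 colors: A=2, B=1, C=3, D=2, E=1, F=3, G=2, H=1, I=3. No two adjacent vertices share a color.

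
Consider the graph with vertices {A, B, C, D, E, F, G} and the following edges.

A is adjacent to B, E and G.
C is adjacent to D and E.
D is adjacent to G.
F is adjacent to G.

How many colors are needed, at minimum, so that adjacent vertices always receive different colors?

The cycle C-D-G-A-E-C has odd length 5, so it cannot be 2-colored; at least 3 colors are needed.
3 colors suffice: color 1 → {B, E, G}; color 2 → {A, C, F}; color 3 → {D}. Every edge joins two different colors.

3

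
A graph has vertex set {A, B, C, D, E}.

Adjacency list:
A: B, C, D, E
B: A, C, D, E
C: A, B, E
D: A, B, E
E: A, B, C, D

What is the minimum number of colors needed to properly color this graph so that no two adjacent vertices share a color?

A, B, D, E form a clique, so at least 4 colors are needed.
4 colors suffice: A=red, B=blue, C=yellow, D=yellow, E=green. Each edge has distinct colors on its endpoints.

4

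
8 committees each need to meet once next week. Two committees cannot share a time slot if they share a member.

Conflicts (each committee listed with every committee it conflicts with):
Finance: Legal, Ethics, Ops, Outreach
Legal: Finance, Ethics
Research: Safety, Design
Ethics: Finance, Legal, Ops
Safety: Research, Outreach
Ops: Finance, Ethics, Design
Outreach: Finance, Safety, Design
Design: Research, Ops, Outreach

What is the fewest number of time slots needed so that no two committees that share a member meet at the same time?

3

Finance, Legal, Ethics are mutually in conflict, so at least 3 time slots are needed.
3 time slots suffice: time slot 1 → {Finance, Safety, Design}; time slot 2 → {Research, Ethics, Outreach}; time slot 3 → {Legal, Ops}. Each listed conflict is separated.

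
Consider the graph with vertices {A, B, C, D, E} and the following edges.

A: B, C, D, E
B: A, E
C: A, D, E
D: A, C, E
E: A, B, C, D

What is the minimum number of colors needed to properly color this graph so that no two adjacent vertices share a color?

4

A, C, D, E form a clique, so at least 4 colors are needed.
4 colors suffice: color 1 → {A}; color 2 → {E}; color 3 → {B, D}; color 4 → {C}. No two adjacent vertices share a color.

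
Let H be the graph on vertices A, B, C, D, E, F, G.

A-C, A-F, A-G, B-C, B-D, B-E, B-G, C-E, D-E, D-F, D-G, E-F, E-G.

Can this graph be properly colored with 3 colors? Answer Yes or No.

No

B, D, E, G are pairwise adjacent (a clique of size 4), so at least 4 colors are needed.
So 3 colors are not enough.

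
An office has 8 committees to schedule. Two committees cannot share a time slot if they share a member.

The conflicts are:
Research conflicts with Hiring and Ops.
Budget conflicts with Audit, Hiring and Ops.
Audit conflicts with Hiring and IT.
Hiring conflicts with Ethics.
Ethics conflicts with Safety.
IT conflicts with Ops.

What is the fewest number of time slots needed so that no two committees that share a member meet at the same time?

Budget, Audit, Hiring all conflict with each other, so at least 3 time slots are needed.
Using 3 time slots: Research=2, Budget=3, Audit=2, Hiring=1, Ethics=2, Safety=1, IT=3, Ops=1. Each listed conflict is separated.

3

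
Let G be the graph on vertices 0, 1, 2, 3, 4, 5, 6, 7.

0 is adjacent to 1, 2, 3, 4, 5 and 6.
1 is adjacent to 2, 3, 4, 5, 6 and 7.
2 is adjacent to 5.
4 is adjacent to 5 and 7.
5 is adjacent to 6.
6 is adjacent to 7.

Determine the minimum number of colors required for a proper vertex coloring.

4

0, 1, 5, 6 are mutually adjacent (a clique of size 4), so at least 4 colors are needed.
4 colors suffice: 0=blue, 1=red, 2=yellow, 3=green, 4=yellow, 5=green, 6=yellow, 7=blue. Each edge has distinct colors on its endpoints.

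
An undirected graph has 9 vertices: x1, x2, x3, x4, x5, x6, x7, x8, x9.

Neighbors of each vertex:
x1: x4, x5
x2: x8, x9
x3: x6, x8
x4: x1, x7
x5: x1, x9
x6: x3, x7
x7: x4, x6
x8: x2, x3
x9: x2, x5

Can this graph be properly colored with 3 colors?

Yes

The chromatic number is 3. The cycle x6-x3-x8-x2-x9-x5-x1-x4-x7-x6 has odd length 9, so it cannot be 2-colored; at least 3 colors are needed.
3 colors suffice: x1=3, x2=2, x3=2, x4=1, x5=2, x6=1, x7=2, x8=1, x9=1.
That is already a proper 3-coloring.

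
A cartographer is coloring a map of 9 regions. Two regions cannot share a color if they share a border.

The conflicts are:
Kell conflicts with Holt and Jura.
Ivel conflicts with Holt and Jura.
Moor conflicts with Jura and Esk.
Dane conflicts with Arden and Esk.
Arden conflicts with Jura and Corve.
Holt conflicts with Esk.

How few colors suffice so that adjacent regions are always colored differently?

3

The cycle Kell-Holt-Esk-Moor-Jura-Kell has odd length 5, so it cannot be 2-colored; at least 3 colors are needed.
3 colors suffice: color 1 → {Jura, Esk, Corve}; color 2 → {Moor, Arden, Holt}; color 3 → {Kell, Ivel, Dane}. Every pair that conflicts lands in different colors.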